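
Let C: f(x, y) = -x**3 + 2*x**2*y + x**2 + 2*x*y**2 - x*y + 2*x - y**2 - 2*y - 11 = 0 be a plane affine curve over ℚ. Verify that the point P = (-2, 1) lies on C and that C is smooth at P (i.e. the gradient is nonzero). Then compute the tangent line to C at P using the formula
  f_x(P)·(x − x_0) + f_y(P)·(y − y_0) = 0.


Tangent line at P: -21*x - 2*y - 40 = 0.

Step 1: f(-2, 1) = 0, so P lies on C.
Step 2: partial derivatives
  f_x(x, y) = -3*x**2 + 4*x*y + 2*x + 2*y**2 - y + 2, f_y(x, y) = 2*x**2 + 4*x*y - x - 2*y - 2.
  f_x(P) = -21, f_y(P) = -2 (gradient nonzero, so P is smooth).
Step 3: tangent line at P: -21·(x − -2) + -2·(y − 1) = 0.
Expanding: -21*x - 2*y - 40 = 0.


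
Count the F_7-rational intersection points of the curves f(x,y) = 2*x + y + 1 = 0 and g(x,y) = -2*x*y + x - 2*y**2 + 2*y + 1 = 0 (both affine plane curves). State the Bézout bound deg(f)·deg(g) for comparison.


Common zeros: ∅; count = 0; Bézout bound = 2.

deg(f) = 1, deg(g) = 2, so Bézout bound = 2.
Scan x ∈ F_7. For each x, list the y ∈ F_7 with f(x, y) ≡ 0 and those with g(x, y) ≡ 0 (mod 7); the common zeros in that column are the intersection.
  x = 0: f ≡ 0 at y ∈ {6}; g ≡ 0 at y ∈ ∅; common: ∅.
  x = 1: f ≡ 0 at y ∈ {4}; g ≡ 0 at y ∈ {1, 6}; common: ∅.
  x = 2: f ≡ 0 at y ∈ {2}; g ≡ 0 at y ∈ {3}; common: ∅.
  x = 3: f ≡ 0 at y ∈ {0}; g ≡ 0 at y ∈ ∅; common: ∅.
  x = 4: f ≡ 0 at y ∈ {5}; g ≡ 0 at y ∈ ∅; common: ∅.
  x = 5: f ≡ 0 at y ∈ {3}; g ≡ 0 at y ∈ {5}; common: ∅.
  x = 6: f ≡ 0 at y ∈ {1}; g ≡ 0 at y ∈ {0, 2}; common: ∅.
Collecting: common zeros = ∅, so the count is 0.
Comparison with the Bézout bound: 0 ≤ 2 = deg(f)·deg(g), as expected for curves with no common component (the affine F_7-count falls short of the bound because intersections may lie at infinity, over extension fields, or carry multiplicity).


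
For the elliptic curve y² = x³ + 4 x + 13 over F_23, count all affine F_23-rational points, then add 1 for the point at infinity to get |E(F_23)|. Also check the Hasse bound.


Affine points = {(0, 6), (0, 17), (1, 8), (1, 15), (2, 11), (2, 12), (3, 11), (3, 12), (4, 1), (4, 22), (6, 0), (7, 4), (7, 19), (10, 8), (10, 15), (11, 10), (11, 13), (12, 8), (12, 15), (13, 10), (13, 13), (17, 7), (17, 16), (18, 11), (18, 12), (19, 5), (19, 18), (22, 10), (22, 13)}; affine count = 29; |E(F_23)| = 30.

Discriminant check: Δ ∝ 4a³ + 27b² = 4·4³ + 27·13² = 4·64 + 27·169 ≡ 12 (mod 23). Nonzero ⇒ E is nonsingular.
For each x ∈ F_23, compute rhs = x³ + 4·x + 13 mod 23, then count y ∈ F_23 with y² ≡ rhs.
  x = 0: rhs = 13, matching y values: 6, 17 (2 points).
  x = 1: rhs = 18, matching y values: 8, 15 (2 points).
  x = 2: rhs = 6, matching y values: 11, 12 (2 points).
  x = 3: rhs = 6, matching y values: 11, 12 (2 points).
  x = 4: rhs = 1, matching y values: 1, 22 (2 points).
  x = 5: rhs = 20, matching y values: none (0 points).
  x = 6: rhs = 0, matching y values: 0 (1 points).
  x = 7: rhs = 16, matching y values: 4, 19 (2 points).
  x = 8: rhs = 5, matching y values: none (0 points).
  x = 9: rhs = 19, matching y values: none (0 points).
  x = 10: rhs = 18, matching y values: 8, 15 (2 points).
  x = 11: rhs = 8, matching y values: 10, 13 (2 points).
  x = 12: rhs = 18, matching y values: 8, 15 (2 points).
  x = 13: rhs = 8, matching y values: 10, 13 (2 points).
  x = 14: rhs = 7, matching y values: none (0 points).
  x = 15: rhs = 21, matching y values: none (0 points).
  x = 16: rhs = 10, matching y values: none (0 points).
  x = 17: rhs = 3, matching y values: 7, 16 (2 points).
  x = 18: rhs = 6, matching y values: 11, 12 (2 points).
  x = 19: rhs = 2, matching y values: 5, 18 (2 points).
  x = 20: rhs = 20, matching y values: none (0 points).
  x = 21: rhs = 20, matching y values: none (0 points).
  x = 22: rhs = 8, matching y values: 10, 13 (2 points).
Total affine count: 29.
Full point count |E(F_23)| = 29 + 1 = 30.
Hasse bound: |30 − (23+1)| = |6| = 6 ≤ 2√23 ≈ 9.5917 ✓.


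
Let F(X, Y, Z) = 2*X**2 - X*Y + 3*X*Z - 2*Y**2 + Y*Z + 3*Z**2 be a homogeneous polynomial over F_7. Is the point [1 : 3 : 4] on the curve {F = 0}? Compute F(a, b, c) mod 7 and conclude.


F(1,3,4) ≡ 4 (mod 7); P is NOT on the curve.

Evaluate F(1, 3, 4) term-by-term (mod 7).
  2*X**2 ↦ 2·1·1·1 = 2
  -X*Y ↦ -1·1·3·1 = -3
  3*X*Z ↦ 3·1·1·4 = 12
  -2*Y**2 ↦ -2·1·9·1 = -18
  Y*Z ↦ 1·1·3·4 = 12
  3*Z**2 ↦ 3·1·1·16 = 48
Sum: F(1, 3, 4) = (2) + (-3) + (12) + (-18) + (12) + (48) = 53.
Reducing mod 7: 53 ≡ 4 (mod 7).
Since F(a, b, c) ≡ 4 ≠ 0 (mod 7), P does NOT lie on the curve.


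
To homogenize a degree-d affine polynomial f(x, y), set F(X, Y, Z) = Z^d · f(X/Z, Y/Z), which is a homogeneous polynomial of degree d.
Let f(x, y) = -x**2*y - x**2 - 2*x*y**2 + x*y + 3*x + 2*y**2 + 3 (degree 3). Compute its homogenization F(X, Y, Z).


F(X, Y, Z) = -X**2*Y - X**2*Z - 2*X*Y**2 + X*Y*Z + 3*X*Z**2 + 2*Y**2*Z + 3*Z**3

deg(f) = 3.
Substitute x = X/Z, y = Y/Z into f, then multiply by Z^3.
  monomial -1·x^2·y^1 ↦ -1·X^2·Y^1·Z^0.
  monomial -1·x^2·y^0 ↦ -1·X^2·Y^0·Z^1.
  monomial -2·x^1·y^2 ↦ -2·X^1·Y^2·Z^0.
  monomial 1·x^1·y^1 ↦ 1·X^1·Y^1·Z^1.
  monomial 3·x^1·y^0 ↦ 3·X^1·Y^0·Z^2.
  monomial 2·x^0·y^2 ↦ 2·X^0·Y^2·Z^1.
  monomial 3·x^0·y^0 ↦ 3·X^0·Y^0·Z^3.
Collecting: F(X, Y, Z) = -X**2*Y - X**2*Z - 2*X*Y**2 + X*Y*Z + 3*X*Z**2 + 2*Y**2*Z + 3*Z**3.


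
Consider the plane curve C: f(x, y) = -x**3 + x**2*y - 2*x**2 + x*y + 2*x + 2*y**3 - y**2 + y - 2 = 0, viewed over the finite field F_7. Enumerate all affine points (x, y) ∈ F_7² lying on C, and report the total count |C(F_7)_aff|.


Affine F_7-points: {(0, 1), (2, 0), (2, 4)}; count = 3.

For each of the 49 pairs (x, y) ∈ F_7², evaluate f(x, y) mod 7. Record the zeros.
  x = 0: [0↦5, 1↦0, 2↦5, 3↦4, 4↦2, 5↦4, 6↦1]  zeros at y ∈ {1}
  x = 1: [0↦4, 1↦1, 2↦1, 3↦2, 4↦2, 5↦6, 6↦5]  zeros at y ∈ ∅
  x = 2: [0↦0, 1↦1, 2↦5, 3↦3, 4↦0, 5↦1, 6↦4]  zeros at y ∈ {0, 4}
  x = 3: [0↦1, 1↦1, 2↦4, 3↦1, 4↦4, 5↦4, 6↦6]  zeros at y ∈ ∅
  x = 4: [0↦1, 1↦2, 2↦6, 3↦4, 4↦1, 5↦2, 6↦5]  zeros at y ∈ ∅
  x = 5: [0↦1, 1↦5, 2↦5, 3↦6, 4↦6, 5↦3, 6↦2]  zeros at y ∈ ∅
  x = 6: [0↦2, 1↦4, 2↦2, 3↦1, 4↦6, 5↦1, 6↦5]  zeros at y ∈ ∅
Collecting zeros: affine points = {(0, 1), (2, 0), (2, 4)}.
Total count |C(F_7)_aff| = 3.


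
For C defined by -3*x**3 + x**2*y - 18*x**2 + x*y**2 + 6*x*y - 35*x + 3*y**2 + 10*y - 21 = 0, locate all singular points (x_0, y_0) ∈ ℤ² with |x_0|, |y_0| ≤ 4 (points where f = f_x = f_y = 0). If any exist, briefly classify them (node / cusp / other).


Singular points: {(-2, -1)}; classification: node.

Compute partial derivatives:
  f_x = -9*x**2 + 2*x*y - 36*x + y**2 + 6*y - 35.
  f_y = x**2 + 2*x*y + 6*x + 6*y + 10.
Scan x_0 ∈ {−4, ..., 4}. For each x_0, f_y(x_0, y) is a polynomial in y; find its integer roots y ∈ {−4, ..., 4}, then test f_x and f at those candidates.
  x = -4: f_y(-4, y) = 2 - 2*y; vanishes at y ∈ {1}. (-4, 1): f_x = -36 ≠ 0.
  x = -3: f_y(-3, y) = 1; no integer root y with |y| ≤ 4.
  x = -2: f_y(-2, y) = 2*y + 2; vanishes at y ∈ {-1}. (-2, -1): f_x = 0, f = 0 — SINGULAR.
  x = -1: f_y(-1, y) = 4*y + 5; no integer root y with |y| ≤ 4.
  x = 0: f_y(0, y) = 6*y + 10; no integer root y with |y| ≤ 4.
  x = 1: f_y(1, y) = 8*y + 17; no integer root y with |y| ≤ 4.
  x = 2: f_y(2, y) = 10*y + 26; no integer root y with |y| ≤ 4.
  x = 3: f_y(3, y) = 12*y + 37; no integer root y with |y| ≤ 4.
  x = 4: f_y(4, y) = 14*y + 50; no integer root y with |y| ≤ 4.
Only singular point on the grid: (-2, -1).
Classify: substitute x = -2 + u, y = -1 + v and expand: f = -3*u**3 + u**2*v - u**2 + u*v**2 + v**2.
No constant or linear terms (consistent with a singular point). Quadratic part: -u**2 + v**2. Cubic part: -3*u**3 + u**2*v + u*v**2.
The quadratic part v**2 - u**2 = (v − u)(v + u) splits into two distinct linear factors, so there are two distinct tangent lines y − -1 = ±(x − -2) — this is a node (ordinary double point).
Classification: node.


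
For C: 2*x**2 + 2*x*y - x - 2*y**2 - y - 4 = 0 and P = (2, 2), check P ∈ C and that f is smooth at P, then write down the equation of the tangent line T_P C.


Tangent line at P: 11*x - 5*y - 12 = 0.

Step 1: f(2, 2) = 0, so P lies on C.
Step 2: partial derivatives
  f_x(x, y) = 4*x + 2*y - 1, f_y(x, y) = 2*x - 4*y - 1.
  f_x(P) = 11, f_y(P) = -5 (gradient nonzero, so P is smooth).
Step 3: tangent line at P: 11·(x − 2) + -5·(y − 2) = 0.
Expanding: 11*x - 5*y - 12 = 0.


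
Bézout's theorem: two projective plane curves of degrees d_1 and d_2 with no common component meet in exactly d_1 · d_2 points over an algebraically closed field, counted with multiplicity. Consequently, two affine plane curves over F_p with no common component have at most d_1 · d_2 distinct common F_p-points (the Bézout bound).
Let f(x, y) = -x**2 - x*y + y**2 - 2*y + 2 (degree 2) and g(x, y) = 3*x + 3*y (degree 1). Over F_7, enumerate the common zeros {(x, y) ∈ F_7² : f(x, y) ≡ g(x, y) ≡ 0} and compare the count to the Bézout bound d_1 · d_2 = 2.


Common zeros: ∅; count = 0; Bézout bound = 2.

deg(f) = 2, deg(g) = 1, so Bézout bound = 2.
Scan x ∈ F_7. For each x, list the y ∈ F_7 with f(x, y) ≡ 0 and those with g(x, y) ≡ 0 (mod 7); the common zeros in that column are the intersection.
  x = 0: f ≡ 0 at y ∈ ∅; g ≡ 0 at y ∈ {0}; common: ∅.
  x = 1: f ≡ 0 at y ∈ ∅; g ≡ 0 at y ∈ {6}; common: ∅.
  x = 2: f ≡ 0 at y ∈ ∅; g ≡ 0 at y ∈ {5}; common: ∅.
  x = 3: f ≡ 0 at y ∈ {0, 5}; g ≡ 0 at y ∈ {4}; common: ∅.
  x = 4: f ≡ 0 at y ∈ {0, 6}; g ≡ 0 at y ∈ {3}; common: ∅.
  x = 5: f ≡ 0 at y ∈ {3, 4}; g ≡ 0 at y ∈ {2}; common: ∅.
  x = 6: f ≡ 0 at y ∈ {3, 5}; g ≡ 0 at y ∈ {1}; common: ∅.
Collecting: common zeros = ∅, so the count is 0.
Comparison with the Bézout bound: 0 ≤ 2 = deg(f)·deg(g), as expected for curves with no common component (the affine F_7-count falls short of the bound because intersections may lie at infinity, over extension fields, or carry multiplicity).


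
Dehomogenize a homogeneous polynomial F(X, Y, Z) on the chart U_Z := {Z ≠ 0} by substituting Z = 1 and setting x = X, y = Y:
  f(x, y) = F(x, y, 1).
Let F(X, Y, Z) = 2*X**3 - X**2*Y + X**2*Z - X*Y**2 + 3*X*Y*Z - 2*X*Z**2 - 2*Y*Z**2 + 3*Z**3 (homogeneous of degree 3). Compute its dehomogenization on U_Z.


f(x, y) = 2*x**3 - x**2*y + x**2 - x*y**2 + 3*x*y - 2*x - 2*y + 3

On U_Z we set Z = 1. Each monomial c·X^i·Y^j·Z^k in F becomes c·x^i·y^j·1^k = c·x^i·y^j.
Substituting Z = 1: F(X, Y, 1) = 2*x**3 - x**2*y + x**2 - x*y**2 + 3*x*y - 2*x - 2*y + 3.
Note: deg(f) ≤ deg(F) = 3; strict inequality happens when F is divisible by Z (lost terms).


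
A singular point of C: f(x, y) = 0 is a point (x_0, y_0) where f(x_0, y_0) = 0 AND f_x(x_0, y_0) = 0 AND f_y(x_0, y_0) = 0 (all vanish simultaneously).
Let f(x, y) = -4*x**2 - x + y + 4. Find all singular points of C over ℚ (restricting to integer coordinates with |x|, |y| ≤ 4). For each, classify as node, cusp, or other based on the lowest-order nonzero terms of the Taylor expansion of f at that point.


No singular points in the scanned grid; C is smooth there.

Compute partial derivatives:
  f_x = -8*x - 1.
  f_y = 1.
f_y = 1 is a nonzero constant, so f_y never vanishes: no point (x, y) can satisfy f = f_x = f_y = 0. In particular no (x, y) ∈ {−4, ..., 4}² is singular; the curve is smooth.


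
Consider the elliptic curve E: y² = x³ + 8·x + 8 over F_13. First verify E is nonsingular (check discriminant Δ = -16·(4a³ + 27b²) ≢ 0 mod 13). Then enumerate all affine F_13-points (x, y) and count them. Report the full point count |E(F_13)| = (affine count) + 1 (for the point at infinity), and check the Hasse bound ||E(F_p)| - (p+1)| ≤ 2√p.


Affine points = {(1, 2), (1, 11), (4, 0), (5, 2), (5, 11), (6, 5), (6, 8), (7, 2), (7, 11), (8, 5), (8, 8), (9, 4), (9, 9), (10, 3), (10, 10), (11, 6), (11, 7), (12, 5), (12, 8)}; affine count = 19; |E(F_13)| = 20.

Discriminant check: Δ ∝ 4a³ + 27b² = 4·8³ + 27·8² = 4·512 + 27·64 ≡ 6 (mod 13). Nonzero ⇒ E is nonsingular.
For each x ∈ F_13, compute rhs = x³ + 8·x + 8 mod 13, then count y ∈ F_13 with y² ≡ rhs.
  x = 0: rhs = 8, matching y values: none (0 points).
  x = 1: rhs = 4, matching y values: 2, 11 (2 points).
  x = 2: rhs = 6, matching y values: none (0 points).
  x = 3: rhs = 7, matching y values: none (0 points).
  x = 4: rhs = 0, matching y values: 0 (1 points).
  x = 5: rhs = 4, matching y values: 2, 11 (2 points).
  x = 6: rhs = 12, matching y values: 5, 8 (2 points).
  x = 7: rhs = 4, matching y values: 2, 11 (2 points).
  x = 8: rhs = 12, matching y values: 5, 8 (2 points).
  x = 9: rhs = 3, matching y values: 4, 9 (2 points).
  x = 10: rhs = 9, matching y values: 3, 10 (2 points).
  x = 11: rhs = 10, matching y values: 6, 7 (2 points).
  x = 12: rhs = 12, matching y values: 5, 8 (2 points).
Total affine count: 19.
Full point count |E(F_13)| = 19 + 1 = 20.
Hasse bound: |20 − (13+1)| = |6| = 6 ≤ 2√13 ≈ 7.2111 ✓.


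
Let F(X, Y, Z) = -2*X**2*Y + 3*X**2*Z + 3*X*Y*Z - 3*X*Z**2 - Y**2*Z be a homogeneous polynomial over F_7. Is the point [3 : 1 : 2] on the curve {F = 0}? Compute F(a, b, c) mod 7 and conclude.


F(3,1,2) ≡ 2 (mod 7); P is NOT on the curve.

Evaluate F(3, 1, 2) term-by-term (mod 7).
  -2*X**2*Y ↦ -2·9·1·1 = -18
  3*X**2*Z ↦ 3·9·1·2 = 54
  3*X*Y*Z ↦ 3·3·1·2 = 18
  -3*X*Z**2 ↦ -3·3·1·4 = -36
  -Y**2*Z ↦ -1·1·1·2 = -2
Sum: F(3, 1, 2) = (-18) + (54) + (18) + (-36) + (-2) = 16.
Reducing mod 7: 16 ≡ 2 (mod 7).
Since F(a, b, c) ≡ 2 ≠ 0 (mod 7), P does NOT lie on the curve.


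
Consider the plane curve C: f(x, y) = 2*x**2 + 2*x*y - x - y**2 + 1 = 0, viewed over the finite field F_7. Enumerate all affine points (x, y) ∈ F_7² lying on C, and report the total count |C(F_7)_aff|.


Affine F_7-points: {(0, 1), (0, 6), (2, 0), (2, 4), (3, 1), (3, 5), (5, 4), (5, 6)}; count = 8.

For each of the 49 pairs (x, y) ∈ F_7², evaluate f(x, y) mod 7. Record the zeros.
  x = 0: [0↦1, 1↦0, 2↦4, 3↦6, 4↦6, 5↦4, 6↦0]  zeros at y ∈ {1, 6}
  x = 1: [0↦2, 1↦3, 2↦2, 3↦6, 4↦1, 5↦1, 6↦6]  zeros at y ∈ ∅
  x = 2: [0↦0, 1↦3, 2↦4, 3↦3, 4↦0, 5↦2, 6↦2]  zeros at y ∈ {0, 4}
  x = 3: [0↦2, 1↦0, 2↦3, 3↦4, 4↦3, 5↦0, 6↦2]  zeros at y ∈ {1, 5}
  x = 4: [0↦1, 1↦1, 2↦6, 3↦2, 4↦3, 5↦2, 6↦6]  zeros at y ∈ ∅
  x = 5: [0↦4, 1↦6, 2↦6, 3↦4, 4↦0, 5↦1, 6↦0]  zeros at y ∈ {4, 6}
  x = 6: [0↦4, 1↦1, 2↦3, 3↦3, 4↦1, 5↦4, 6↦5]  zeros at y ∈ ∅
Collecting zeros: affine points = {(0, 1), (0, 6), (2, 0), (2, 4), (3, 1), (3, 5), (5, 4), (5, 6)}.
Total count |C(F_7)_aff| = 8.


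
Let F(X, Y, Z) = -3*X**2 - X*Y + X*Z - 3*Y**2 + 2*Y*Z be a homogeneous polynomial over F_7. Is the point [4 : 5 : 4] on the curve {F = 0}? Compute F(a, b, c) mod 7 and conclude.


F(4,5,4) ≡ 4 (mod 7); P is NOT on the curve.

Evaluate F(4, 5, 4) term-by-term (mod 7).
  -3*X**2 ↦ -3·16·1·1 = -48
  -X*Y ↦ -1·4·5·1 = -20
  X*Z ↦ 1·4·1·4 = 16
  -3*Y**2 ↦ -3·1·25·1 = -75
  2*Y*Z ↦ 2·1·5·4 = 40
Sum: F(4, 5, 4) = (-48) + (-20) + (16) + (-75) + (40) = -87.
Reducing mod 7: -87 ≡ 4 (mod 7).
Since F(a, b, c) ≡ 4 ≠ 0 (mod 7), P does NOT lie on the curve.


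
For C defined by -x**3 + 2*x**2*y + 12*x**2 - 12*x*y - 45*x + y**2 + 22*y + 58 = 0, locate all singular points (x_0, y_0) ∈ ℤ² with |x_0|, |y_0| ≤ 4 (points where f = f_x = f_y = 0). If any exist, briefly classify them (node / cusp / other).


Singular points: {(3, -2)}; classification: node.

Compute partial derivatives:
  f_x = -3*x**2 + 4*x*y + 24*x - 12*y - 45.
  f_y = 2*x**2 - 12*x + 2*y + 22.
Scan x_0 ∈ {−4, ..., 4}. For each x_0, f_y(x_0, y) is a polynomial in y; find its integer roots y ∈ {−4, ..., 4}, then test f_x and f at those candidates.
  x = -4: f_y(-4, y) = 2*y + 102; no integer root y with |y| ≤ 4.
  x = -3: f_y(-3, y) = 2*y + 76; no integer root y with |y| ≤ 4.
  x = -2: f_y(-2, y) = 2*y + 54; no integer root y with |y| ≤ 4.
  x = -1: f_y(-1, y) = 2*y + 36; no integer root y with |y| ≤ 4.
  x = 0: f_y(0, y) = 2*y + 22; no integer root y with |y| ≤ 4.
  x = 1: f_y(1, y) = 2*y + 12; no integer root y with |y| ≤ 4.
  x = 2: f_y(2, y) = 2*y + 6; vanishes at y ∈ {-3}. (2, -3): f_x = 3 ≠ 0.
  x = 3: f_y(3, y) = 2*y + 4; vanishes at y ∈ {-2}. (3, -2): f_x = 0, f = 0 — SINGULAR.
  x = 4: f_y(4, y) = 2*y + 6; vanishes at y ∈ {-3}. (4, -3): f_x = -9 ≠ 0.
Only singular point on the grid: (3, -2).
Classify: substitute x = 3 + u, y = -2 + v and expand: f = -u**3 + 2*u**2*v - u**2 + v**2.
No constant or linear terms (consistent with a singular point). Quadratic part: -u**2 + v**2. Cubic part: -u**3 + 2*u**2*v.
The quadratic part v**2 - u**2 = (v − u)(v + u) splits into two distinct linear factors, so there are two distinct tangent lines y − -2 = ±(x − 3) — this is a node (ordinary double point).
Classification: node.


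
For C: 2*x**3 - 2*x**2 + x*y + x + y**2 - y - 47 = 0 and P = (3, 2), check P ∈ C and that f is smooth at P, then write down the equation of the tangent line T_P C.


Tangent line at P: 45*x + 6*y - 147 = 0.

Step 1: f(3, 2) = 0, so P lies on C.
Step 2: partial derivatives
  f_x(x, y) = 6*x**2 - 4*x + y + 1, f_y(x, y) = x + 2*y - 1.
  f_x(P) = 45, f_y(P) = 6 (gradient nonzero, so P is smooth).
Step 3: tangent line at P: 45·(x − 3) + 6·(y − 2) = 0.
Expanding: 45*x + 6*y - 147 = 0.


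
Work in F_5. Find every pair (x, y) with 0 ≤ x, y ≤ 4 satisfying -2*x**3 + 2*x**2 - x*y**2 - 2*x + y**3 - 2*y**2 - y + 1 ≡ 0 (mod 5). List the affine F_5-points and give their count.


Affine F_5-points: {(2, 1), (2, 4), (3, 2)}; count = 3.

For each of the 25 pairs (x, y) ∈ F_5², evaluate f(x, y) mod 5. Record the zeros.
  x = 0: [0↦1, 1↦4, 2↦4, 3↦2, 4↦4]  zeros at y ∈ ∅
  x = 1: [0↦4, 1↦1, 2↦3, 3↦1, 4↦1]  zeros at y ∈ ∅
  x = 2: [0↦4, 1↦0, 2↦4, 3↦2, 4↦0]  zeros at y ∈ {1, 4}
  x = 3: [0↦4, 1↦4, 2↦0, 3↦3, 4↦4]  zeros at y ∈ {2}
  x = 4: [0↦2, 1↦1, 2↦4, 3↦2, 4↦1]  zeros at y ∈ ∅
Collecting zeros: affine points = {(2, 1), (2, 4), (3, 2)}.
Total count |C(F_5)_aff| = 3.


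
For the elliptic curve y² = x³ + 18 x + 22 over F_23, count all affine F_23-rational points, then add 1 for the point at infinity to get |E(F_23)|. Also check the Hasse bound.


Affine points = {(1, 8), (1, 15), (6, 1), (6, 22), (7, 10), (7, 13), (9, 4), (9, 19), (10, 11), (10, 12), (16, 6), (16, 17), (19, 1), (19, 22), (21, 1), (21, 22), (22, 7), (22, 16)}; affine count = 18; |E(F_23)| = 19.

Discriminant check: Δ ∝ 4a³ + 27b² = 4·18³ + 27·22² = 4·5832 + 27·484 ≡ 10 (mod 23). Nonzero ⇒ E is nonsingular.
For each x ∈ F_23, compute rhs = x³ + 18·x + 22 mod 23, then count y ∈ F_23 with y² ≡ rhs.
  x = 0: rhs = 22, matching y values: none (0 points).
  x = 1: rhs = 18, matching y values: 8, 15 (2 points).
  x = 2: rhs = 20, matching y values: none (0 points).
  x = 3: rhs = 11, matching y values: none (0 points).
  x = 4: rhs = 20, matching y values: none (0 points).
  x = 5: rhs = 7, matching y values: none (0 points).
  x = 6: rhs = 1, matching y values: 1, 22 (2 points).
  x = 7: rhs = 8, matching y values: 10, 13 (2 points).
  x = 8: rhs = 11, matching y values: none (0 points).
  x = 9: rhs = 16, matching y values: 4, 19 (2 points).
  x = 10: rhs = 6, matching y values: 11, 12 (2 points).
  x = 11: rhs = 10, matching y values: none (0 points).
  x = 12: rhs = 11, matching y values: none (0 points).
  x = 13: rhs = 15, matching y values: none (0 points).
  x = 14: rhs = 5, matching y values: none (0 points).
  x = 15: rhs = 10, matching y values: none (0 points).
  x = 16: rhs = 13, matching y values: 6, 17 (2 points).
  x = 17: rhs = 20, matching y values: none (0 points).
  x = 18: rhs = 14, matching y values: none (0 points).
  x = 19: rhs = 1, matching y values: 1, 22 (2 points).
  x = 20: rhs = 10, matching y values: none (0 points).
  x = 21: rhs = 1, matching y values: 1, 22 (2 points).
  x = 22: rhs = 3, matching y values: 7, 16 (2 points).
Total affine count: 18.
Full point count |E(F_23)| = 18 + 1 = 19.
Hasse bound: |19 − (23+1)| = |-5| = 5 ≤ 2√23 ≈ 9.5917 ✓.


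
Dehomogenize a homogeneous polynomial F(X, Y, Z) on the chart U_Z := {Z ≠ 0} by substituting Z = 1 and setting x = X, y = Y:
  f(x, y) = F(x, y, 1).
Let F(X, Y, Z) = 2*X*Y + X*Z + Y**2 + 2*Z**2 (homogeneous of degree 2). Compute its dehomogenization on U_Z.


f(x, y) = 2*x*y + x + y**2 + 2

On U_Z we set Z = 1. Each monomial c·X^i·Y^j·Z^k in F becomes c·x^i·y^j·1^k = c·x^i·y^j.
Substituting Z = 1: F(X, Y, 1) = 2*x*y + x + y**2 + 2.
Note: deg(f) ≤ deg(F) = 2; strict inequality happens when F is divisible by Z (lost terms).


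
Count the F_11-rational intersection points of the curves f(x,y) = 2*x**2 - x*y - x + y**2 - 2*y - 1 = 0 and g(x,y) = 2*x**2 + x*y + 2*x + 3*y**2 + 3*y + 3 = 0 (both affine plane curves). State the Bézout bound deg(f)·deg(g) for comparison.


Common zeros: {(10, 5)}; count = 1; Bézout bound = 4.

deg(f) = 2, deg(g) = 2, so Bézout bound = 4.
Scan x ∈ F_11. For each x, list the y ∈ F_11 with f(x, y) ≡ 0 and those with g(x, y) ≡ 0 (mod 11); the common zeros in that column are the intersection.
  x = 0: f ≡ 0 at y ∈ ∅; g ≡ 0 at y ∈ ∅; common: ∅.
  x = 1: f ≡ 0 at y ∈ {0, 3}; g ≡ 0 at y ∈ {8, 9}; common: ∅.
  x = 2: f ≡ 0 at y ∈ ∅; g ≡ 0 at y ∈ ∅; common: ∅.
  x = 3: f ≡ 0 at y ∈ ∅; g ≡ 0 at y ∈ {4, 5}; common: ∅.
  x = 4: f ≡ 0 at y ∈ {1, 5}; g ≡ 0 at y ∈ ∅; common: ∅.
  x = 5: f ≡ 0 at y ∈ {0, 7}; g ≡ 0 at y ∈ {4, 8}; common: ∅.
  x = 6: f ≡ 0 at y ∈ ∅; g ≡ 0 at y ∈ {1, 7}; common: ∅.
  x = 7: f ≡ 0 at y ∈ ∅; g ≡ 0 at y ∈ ∅; common: ∅.
  x = 8: f ≡ 0 at y ∈ {1, 9}; g ≡ 0 at y ∈ ∅; common: ∅.
  x = 9: f ≡ 0 at y ∈ ∅; g ≡ 0 at y ∈ {1, 6}; common: ∅.
  x = 10: f ≡ 0 at y ∈ {5, 7}; g ≡ 0 at y ∈ {5, 9}; common: {5}.
Collecting: common zeros = {(10, 5)}, so the count is 1.
Comparison with the Bézout bound: 1 ≤ 4 = deg(f)·deg(g), as expected for curves with no common component (the affine F_11-count falls short of the bound because intersections may lie at infinity, over extension fields, or carry multiplicity).


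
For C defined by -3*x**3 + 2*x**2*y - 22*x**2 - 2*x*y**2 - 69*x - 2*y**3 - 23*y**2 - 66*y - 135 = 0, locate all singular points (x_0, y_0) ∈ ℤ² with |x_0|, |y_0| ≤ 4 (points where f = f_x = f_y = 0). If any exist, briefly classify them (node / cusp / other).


Singular points: {(-3, -3)}; classification: node.

Compute partial derivatives:
  f_x = -9*x**2 + 4*x*y - 44*x - 2*y**2 - 69.
  f_y = 2*x**2 - 4*x*y - 6*y**2 - 46*y - 66.
Scan x_0 ∈ {−4, ..., 4}. For each x_0, f_y(x_0, y) is a polynomial in y; find its integer roots y ∈ {−4, ..., 4}, then test f_x and f at those candidates.
  x = -4: f_y(-4, y) = -6*y**2 - 30*y - 34; no integer root y with |y| ≤ 4.
  x = -3: f_y(-3, y) = -6*y**2 - 34*y - 48; vanishes at y ∈ {-3}. (-3, -3): f_x = 0, f = 0 — SINGULAR.
  x = -2: f_y(-2, y) = -6*y**2 - 38*y - 58; no integer root y with |y| ≤ 4.
  x = -1: f_y(-1, y) = -6*y**2 - 42*y - 64; no integer root y with |y| ≤ 4.
  x = 0: f_y(0, y) = -6*y**2 - 46*y - 66; no integer root y with |y| ≤ 4.
  x = 1: f_y(1, y) = -6*y**2 - 50*y - 64; no integer root y with |y| ≤ 4.
  x = 2: f_y(2, y) = -6*y**2 - 54*y - 58; no integer root y with |y| ≤ 4.
  x = 3: f_y(3, y) = -6*y**2 - 58*y - 48; no integer root y with |y| ≤ 4.
  x = 4: f_y(4, y) = -6*y**2 - 62*y - 34; no integer root y with |y| ≤ 4.
Only singular point on the grid: (-3, -3).
Classify: substitute x = -3 + u, y = -3 + v and expand: f = -3*u**3 + 2*u**2*v - u**2 - 2*u*v**2 - 2*v**3 + v**2.
No constant or linear terms (consistent with a singular point). Quadratic part: -u**2 + v**2. Cubic part: -3*u**3 + 2*u**2*v - 2*u*v**2 - 2*v**3.
The quadratic part v**2 - u**2 = (v − u)(v + u) splits into two distinct linear factors, so there are two distinct tangent lines y − -3 = ±(x − -3) — this is a node (ordinary double point).
Classification: node.


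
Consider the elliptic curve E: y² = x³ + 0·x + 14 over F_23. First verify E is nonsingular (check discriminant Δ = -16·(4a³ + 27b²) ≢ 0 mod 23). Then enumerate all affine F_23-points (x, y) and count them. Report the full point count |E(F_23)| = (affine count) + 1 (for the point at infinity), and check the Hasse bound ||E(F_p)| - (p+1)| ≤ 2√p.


Affine points = {(3, 8), (3, 15), (4, 3), (4, 20), (5, 1), (5, 22), (6, 0), (7, 9), (7, 14), (10, 5), (10, 18), (13, 7), (13, 16), (15, 10), (15, 13), (16, 4), (16, 19), (18, 2), (18, 21), (21, 11), (21, 12), (22, 6), (22, 17)}; affine count = 23; |E(F_23)| = 24.

Discriminant check: Δ ∝ 4a³ + 27b² = 4·0³ + 27·14² = 4·0 + 27·196 ≡ 2 (mod 23). Nonzero ⇒ E is nonsingular.
For each x ∈ F_23, compute rhs = x³ + 0·x + 14 mod 23, then count y ∈ F_23 with y² ≡ rhs.
  x = 0: rhs = 14, matching y values: none (0 points).
  x = 1: rhs = 15, matching y values: none (0 points).
  x = 2: rhs = 22, matching y values: none (0 points).
  x = 3: rhs = 18, matching y values: 8, 15 (2 points).
  x = 4: rhs = 9, matching y values: 3, 20 (2 points).
  x = 5: rhs = 1, matching y values: 1, 22 (2 points).
  x = 6: rhs = 0, matching y values: 0 (1 points).
  x = 7: rhs = 12, matching y values: 9, 14 (2 points).
  x = 8: rhs = 20, matching y values: none (0 points).
  x = 9: rhs = 7, matching y values: none (0 points).
  x = 10: rhs = 2, matching y values: 5, 18 (2 points).
  x = 11: rhs = 11, matching y values: none (0 points).
  x = 12: rhs = 17, matching y values: none (0 points).
  x = 13: rhs = 3, matching y values: 7, 16 (2 points).
  x = 14: rhs = 21, matching y values: none (0 points).
  x = 15: rhs = 8, matching y values: 10, 13 (2 points).
  x = 16: rhs = 16, matching y values: 4, 19 (2 points).
  x = 17: rhs = 5, matching y values: none (0 points).
  x = 18: rhs = 4, matching y values: 2, 21 (2 points).
  x = 19: rhs = 19, matching y values: none (0 points).
  x = 20: rhs = 10, matching y values: none (0 points).
  x = 21: rhs = 6, matching y values: 11, 12 (2 points).
  x = 22: rhs = 13, matching y values: 6, 17 (2 points).
Total affine count: 23.
Full point count |E(F_23)| = 23 + 1 = 24.
Hasse bound: |24 − (23+1)| = |0| = 0 ≤ 2√23 ≈ 9.5917 ✓.


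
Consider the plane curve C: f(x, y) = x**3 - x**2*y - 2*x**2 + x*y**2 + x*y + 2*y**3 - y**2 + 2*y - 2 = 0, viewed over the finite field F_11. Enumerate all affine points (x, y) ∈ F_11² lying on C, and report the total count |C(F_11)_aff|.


Affine F_11-points: {(0, 7), (3, 10), (4, 8), (6, 1), (7, 3), (7, 8), (9, 2), (10, 7), (10, 8)}; count = 9.

For each of the 121 pairs (x, y) ∈ F_11², evaluate f(x, y) mod 11. Record the zeros.
  x = 0: [0↦9, 1↦1, 2↦3, 3↦5, 4↦8, 5↦2, 6↦10, 7↦0, 8↦6, 9↦7, 10↦4]  zeros at y ∈ {7}
  x = 1: [0↦8, 1↦1, 2↦6, 3↦2, 4↦1, 5↦4, 6↦1, 7↦4, 8↦3, 9↦10, 10↦4]  zeros at y ∈ ∅
  x = 2: [0↦9, 1↦1, 2↦7, 3↦6, 4↦10, 5↦9, 6↦4, 7↦7, 8↦8, 9↦8, 10↦8]  zeros at y ∈ ∅
  x = 3: [0↦7, 1↦7, 2↦1, 3↦1, 4↦8, 5↦1, 6↦3, 7↦4, 8↦5, 9↦7, 10↦0]  zeros at y ∈ {10}
  x = 4: [0↦8, 1↦3, 2↦5, 3↦4, 4↦1, 5↦8, 6↦4, 7↦1, 8↦0, 9↦2, 10↦8]  zeros at y ∈ {8}
  x = 5: [0↦7, 1↦6, 2↦3, 3↦10, 4↦6, 5↦3, 6↦2, 7↦4, 8↦10, 9↦10, 10↦5]  zeros at y ∈ ∅
  x = 6: [0↦10, 1↦0, 2↦1, 3↦3, 4↦7, 5↦3, 6↦3, 7↦8, 8↦8, 9↦4, 10↦8]  zeros at y ∈ {1}
  x = 7: [0↦1, 1↦2, 2↦5, 3↦0, 4↦10, 5↦3, 6↦2, 7↦8, 8↦0, 9↦1, 10↦1]  zeros at y ∈ {3, 8}
  x = 8: [0↦8, 1↦7, 2↦10, 3↦7, 4↦10, 5↦9, 6↦5, 7↦10, 8↦3, 9↦7, 10↦1]  zeros at y ∈ ∅
  x = 9: [0↦4, 1↦10, 2↦0, 3↦8, 4↦2, 5↦5, 6↦7, 7↦9, 8↦1, 9↦6, 10↦3]  zeros at y ∈ {2}
  x = 10: [0↦6, 1↦6, 2↦3, 3↦9, 4↦3, 5↦8, 6↦3, 7↦0, 8↦0, 9↦4, 10↦2]  zeros at y ∈ {7, 8}
Collecting zeros: affine points = {(0, 7), (3, 10), (4, 8), (6, 1), (7, 3), (7, 8), (9, 2), (10, 7), (10, 8)}.
Total count |C(F_11)_aff| = 9.


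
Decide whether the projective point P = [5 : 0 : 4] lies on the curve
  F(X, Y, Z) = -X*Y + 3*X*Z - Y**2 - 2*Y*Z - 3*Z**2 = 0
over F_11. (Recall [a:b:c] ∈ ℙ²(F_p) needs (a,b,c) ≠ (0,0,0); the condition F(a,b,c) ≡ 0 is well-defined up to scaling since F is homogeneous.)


F(5,0,4) ≡ 1 (mod 11); P is NOT on the curve.

Evaluate F(5, 0, 4) term-by-term (mod 11).
  -X*Y ↦ -1·5·0·1 = 0
  3*X*Z ↦ 3·5·1·4 = 60
  -Y**2 ↦ -1·1·0·1 = 0
  -2*Y*Z ↦ -2·1·0·4 = 0
  -3*Z**2 ↦ -3·1·1·16 = -48
Sum: F(5, 0, 4) = (0) + (60) + (0) + (0) + (-48) = 12.
Reducing mod 11: 12 ≡ 1 (mod 11).
Since F(a, b, c) ≡ 1 ≠ 0 (mod 11), P does NOT lie on the curve.


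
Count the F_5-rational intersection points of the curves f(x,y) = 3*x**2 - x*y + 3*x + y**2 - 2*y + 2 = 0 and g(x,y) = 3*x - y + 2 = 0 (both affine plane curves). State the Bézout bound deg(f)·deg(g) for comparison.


Common zeros: ∅; count = 0; Bézout bound = 2.

deg(f) = 2, deg(g) = 1, so Bézout bound = 2.
Scan x ∈ F_5. For each x, list the y ∈ F_5 with f(x, y) ≡ 0 and those with g(x, y) ≡ 0 (mod 5); the common zeros in that column are the intersection.
  x = 0: f ≡ 0 at y ∈ {3, 4}; g ≡ 0 at y ∈ {2}; common: ∅.
  x = 1: f ≡ 0 at y ∈ ∅; g ≡ 0 at y ∈ {0}; common: ∅.
  x = 2: f ≡ 0 at y ∈ {0, 4}; g ≡ 0 at y ∈ {3}; common: ∅.
  x = 3: f ≡ 0 at y ∈ ∅; g ≡ 0 at y ∈ {1}; common: ∅.
  x = 4: f ≡ 0 at y ∈ ∅; g ≡ 0 at y ∈ {4}; common: ∅.
Collecting: common zeros = ∅, so the count is 0.
Comparison with the Bézout bound: 0 ≤ 2 = deg(f)·deg(g), as expected for curves with no common component (the affine F_5-count falls short of the bound because intersections may lie at infinity, over extension fields, or carry multiplicity).


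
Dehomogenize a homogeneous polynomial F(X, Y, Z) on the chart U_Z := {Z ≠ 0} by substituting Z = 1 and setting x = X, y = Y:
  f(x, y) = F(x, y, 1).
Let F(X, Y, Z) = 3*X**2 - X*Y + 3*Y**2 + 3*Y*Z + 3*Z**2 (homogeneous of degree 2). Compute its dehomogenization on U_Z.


f(x, y) = 3*x**2 - x*y + 3*y**2 + 3*y + 3

On U_Z we set Z = 1. Each monomial c·X^i·Y^j·Z^k in F becomes c·x^i·y^j·1^k = c·x^i·y^j.
Substituting Z = 1: F(X, Y, 1) = 3*x**2 - x*y + 3*y**2 + 3*y + 3.
Note: deg(f) ≤ deg(F) = 2; strict inequality happens when F is divisible by Z (lost terms).


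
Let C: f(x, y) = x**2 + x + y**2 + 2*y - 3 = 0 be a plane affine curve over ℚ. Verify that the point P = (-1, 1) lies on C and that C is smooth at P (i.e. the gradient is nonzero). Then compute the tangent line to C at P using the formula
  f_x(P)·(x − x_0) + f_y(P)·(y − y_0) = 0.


Tangent line at P: -x + 4*y - 5 = 0.

Step 1: f(-1, 1) = 0, so P lies on C.
Step 2: partial derivatives
  f_x(x, y) = 2*x + 1, f_y(x, y) = 2*y + 2.
  f_x(P) = -1, f_y(P) = 4 (gradient nonzero, so P is smooth).
Step 3: tangent line at P: -1·(x − -1) + 4·(y − 1) = 0.
Expanding: -x + 4*y - 5 = 0.


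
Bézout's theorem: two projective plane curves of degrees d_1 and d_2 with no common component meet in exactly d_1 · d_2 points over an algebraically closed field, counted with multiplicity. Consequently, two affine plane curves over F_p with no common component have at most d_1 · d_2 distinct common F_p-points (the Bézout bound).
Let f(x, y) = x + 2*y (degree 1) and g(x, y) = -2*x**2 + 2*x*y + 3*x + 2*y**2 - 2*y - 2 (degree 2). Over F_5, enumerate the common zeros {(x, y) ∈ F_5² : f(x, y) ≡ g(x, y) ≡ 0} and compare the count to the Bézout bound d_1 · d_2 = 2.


Common zeros: {(3, 1)}; count = 1; Bézout bound = 2.

deg(f) = 1, deg(g) = 2, so Bézout bound = 2.
Scan x ∈ F_5. For each x, list the y ∈ F_5 with f(x, y) ≡ 0 and those with g(x, y) ≡ 0 (mod 5); the common zeros in that column are the intersection.
  x = 0: f ≡ 0 at y ∈ {0}; g ≡ 0 at y ∈ {3}; common: ∅.
  x = 1: f ≡ 0 at y ∈ {2}; g ≡ 0 at y ∈ ∅; common: ∅.
  x = 2: f ≡ 0 at y ∈ {4}; g ≡ 0 at y ∈ {1, 3}; common: ∅.
  x = 3: f ≡ 0 at y ∈ {1}; g ≡ 0 at y ∈ {1, 2}; common: {1}.
  x = 4: f ≡ 0 at y ∈ {3}; g ≡ 0 at y ∈ ∅; common: ∅.
Collecting: common zeros = {(3, 1)}, so the count is 1.
Comparison with the Bézout bound: 1 ≤ 2 = deg(f)·deg(g), as expected for curves with no common component (the affine F_5-count falls short of the bound because intersections may lie at infinity, over extension fields, or carry multiplicity).


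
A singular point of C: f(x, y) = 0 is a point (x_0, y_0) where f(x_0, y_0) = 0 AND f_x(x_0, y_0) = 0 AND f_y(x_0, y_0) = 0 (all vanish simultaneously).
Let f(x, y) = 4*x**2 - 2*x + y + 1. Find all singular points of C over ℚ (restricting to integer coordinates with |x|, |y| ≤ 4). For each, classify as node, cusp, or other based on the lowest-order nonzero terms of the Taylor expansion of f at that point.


No singular points in the scanned grid; C is smooth there.

Compute partial derivatives:
  f_x = 8*x - 2.
  f_y = 1.
f_y = 1 is a nonzero constant, so f_y never vanishes: no point (x, y) can satisfy f = f_x = f_y = 0. In particular no (x, y) ∈ {−4, ..., 4}² is singular; the curve is smooth.


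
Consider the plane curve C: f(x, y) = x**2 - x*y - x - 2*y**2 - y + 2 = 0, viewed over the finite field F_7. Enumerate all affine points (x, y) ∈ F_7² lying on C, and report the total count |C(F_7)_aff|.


Affine F_7-points: {(4, 0), (4, 1), (5, 1), (5, 3), (6, 3), (6, 4)}; count = 6.

For each of the 49 pairs (x, y) ∈ F_7², evaluate f(x, y) mod 7. Record the zeros.
  x = 0: [0↦2, 1↦6, 2↦6, 3↦2, 4↦1, 5↦3, 6↦1]  zeros at y ∈ ∅
  x = 1: [0↦2, 1↦5, 2↦4, 3↦6, 4↦4, 5↦5, 6↦2]  zeros at y ∈ ∅
  x = 2: [0↦4, 1↦6, 2↦4, 3↦5, 4↦2, 5↦2, 6↦5]  zeros at y ∈ ∅
  x = 3: [0↦1, 1↦2, 2↦6, 3↦6, 4↦2, 5↦1, 6↦3]  zeros at y ∈ ∅
  x = 4: [0↦0, 1↦0, 2↦3, 3↦2, 4↦4, 5↦2, 6↦3]  zeros at y ∈ {0, 1}
  x = 5: [0↦1, 1↦0, 2↦2, 3↦0, 4↦1, 5↦5, 6↦5]  zeros at y ∈ {1, 3}
  x = 6: [0↦4, 1↦2, 2↦3, 3↦0, 4↦0, 5↦3, 6↦2]  zeros at y ∈ {3, 4}
Collecting zeros: affine points = {(4, 0), (4, 1), (5, 1), (5, 3), (6, 3), (6, 4)}.
Total count |C(F_7)_aff| = 6.


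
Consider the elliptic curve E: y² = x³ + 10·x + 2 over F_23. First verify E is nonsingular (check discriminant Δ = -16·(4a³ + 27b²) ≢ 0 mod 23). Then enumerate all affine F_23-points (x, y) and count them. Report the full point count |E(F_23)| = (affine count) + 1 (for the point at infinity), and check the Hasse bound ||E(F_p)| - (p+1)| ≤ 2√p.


Affine points = {(0, 5), (0, 18), (1, 6), (1, 17), (3, 6), (3, 17), (5, 4), (5, 19), (6, 5), (6, 18), (7, 1), (7, 22), (9, 4), (9, 19), (13, 11), (13, 12), (15, 10), (15, 13), (16, 7), (16, 16), (17, 5), (17, 18), (19, 6), (19, 17)}; affine count = 24; |E(F_23)| = 25.

Discriminant check: Δ ∝ 4a³ + 27b² = 4·10³ + 27·2² = 4·1000 + 27·4 ≡ 14 (mod 23). Nonzero ⇒ E is nonsingular.
For each x ∈ F_23, compute rhs = x³ + 10·x + 2 mod 23, then count y ∈ F_23 with y² ≡ rhs.
  x = 0: rhs = 2, matching y values: 5, 18 (2 points).
  x = 1: rhs = 13, matching y values: 6, 17 (2 points).
  x = 2: rhs = 7, matching y values: none (0 points).
  x = 3: rhs = 13, matching y values: 6, 17 (2 points).
  x = 4: rhs = 14, matching y values: none (0 points).
  x = 5: rhs = 16, matching y values: 4, 19 (2 points).
  x = 6: rhs = 2, matching y values: 5, 18 (2 points).
  x = 7: rhs = 1, matching y values: 1, 22 (2 points).
  x = 8: rhs = 19, matching y values: none (0 points).
  x = 9: rhs = 16, matching y values: 4, 19 (2 points).
  x = 10: rhs = 21, matching y values: none (0 points).
  x = 11: rhs = 17, matching y values: none (0 points).
  x = 12: rhs = 10, matching y values: none (0 points).
  x = 13: rhs = 6, matching y values: 11, 12 (2 points).
  x = 14: rhs = 11, matching y values: none (0 points).
  x = 15: rhs = 8, matching y values: 10, 13 (2 points).
  x = 16: rhs = 3, matching y values: 7, 16 (2 points).
  x = 17: rhs = 2, matching y values: 5, 18 (2 points).
  x = 18: rhs = 11, matching y values: none (0 points).
  x = 19: rhs = 13, matching y values: 6, 17 (2 points).
  x = 20: rhs = 14, matching y values: none (0 points).
  x = 21: rhs = 20, matching y values: none (0 points).
  x = 22: rhs = 14, matching y values: none (0 points).
Total affine count: 24.
Full point count |E(F_23)| = 24 + 1 = 25.
Hasse bound: |25 − (23+1)| = |1| = 1 ≤ 2√23 ≈ 9.5917 ✓.


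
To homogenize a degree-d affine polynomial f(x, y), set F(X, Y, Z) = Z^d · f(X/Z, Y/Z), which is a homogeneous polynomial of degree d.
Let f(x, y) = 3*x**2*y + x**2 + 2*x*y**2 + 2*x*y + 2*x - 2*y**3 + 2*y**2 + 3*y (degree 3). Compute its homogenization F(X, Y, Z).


F(X, Y, Z) = 3*X**2*Y + X**2*Z + 2*X*Y**2 + 2*X*Y*Z + 2*X*Z**2 - 2*Y**3 + 2*Y**2*Z + 3*Y*Z**2

deg(f) = 3.
Substitute x = X/Z, y = Y/Z into f, then multiply by Z^3.
  monomial 3·x^2·y^1 ↦ 3·X^2·Y^1·Z^0.
  monomial 1·x^2·y^0 ↦ 1·X^2·Y^0·Z^1.
  monomial 2·x^1·y^2 ↦ 2·X^1·Y^2·Z^0.
  monomial 2·x^1·y^1 ↦ 2·X^1·Y^1·Z^1.
  monomial 2·x^1·y^0 ↦ 2·X^1·Y^0·Z^2.
  monomial -2·x^0·y^3 ↦ -2·X^0·Y^3·Z^0.
  monomial 2·x^0·y^2 ↦ 2·X^0·Y^2·Z^1.
  monomial 3·x^0·y^1 ↦ 3·X^0·Y^1·Z^2.
Collecting: F(X, Y, Z) = 3*X**2*Y + X**2*Z + 2*X*Y**2 + 2*X*Y*Z + 2*X*Z**2 - 2*Y**3 + 2*Y**2*Z + 3*Y*Z**2.


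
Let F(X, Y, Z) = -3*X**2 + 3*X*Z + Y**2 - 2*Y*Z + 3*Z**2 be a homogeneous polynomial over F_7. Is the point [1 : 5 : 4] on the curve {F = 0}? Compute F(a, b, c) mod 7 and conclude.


F(1,5,4) ≡ 0 (mod 7); P is on the curve.

Evaluate F(1, 5, 4) term-by-term (mod 7).
  -3*X**2 ↦ -3·1·1·1 = -3
  3*X*Z ↦ 3·1·1·4 = 12
  Y**2 ↦ 1·1·25·1 = 25
  -2*Y*Z ↦ -2·1·5·4 = -40
  3*Z**2 ↦ 3·1·1·16 = 48
Sum: F(1, 5, 4) = (-3) + (12) + (25) + (-40) + (48) = 42.
Reducing mod 7: 42 ≡ 0 (mod 7).
Since F(a, b, c) ≡ 0 (mod 7), P lies on the curve.


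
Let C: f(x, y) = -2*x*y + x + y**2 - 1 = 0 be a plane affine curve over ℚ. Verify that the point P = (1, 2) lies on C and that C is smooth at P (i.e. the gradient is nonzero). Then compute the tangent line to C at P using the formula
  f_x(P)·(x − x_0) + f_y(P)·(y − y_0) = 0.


Tangent line at P: -3*x + 2*y - 1 = 0.

Step 1: f(1, 2) = 0, so P lies on C.
Step 2: partial derivatives
  f_x(x, y) = 1 - 2*y, f_y(x, y) = -2*x + 2*y.
  f_x(P) = -3, f_y(P) = 2 (gradient nonzero, so P is smooth).
Step 3: tangent line at P: -3·(x − 1) + 2·(y − 2) = 0.
Expanding: -3*x + 2*y - 1 = 0.


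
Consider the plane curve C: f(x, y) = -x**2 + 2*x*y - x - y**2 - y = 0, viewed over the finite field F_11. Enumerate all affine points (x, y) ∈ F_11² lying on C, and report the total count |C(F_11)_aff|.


Affine F_11-points: {(0, 0), (0, 10), (1, 5), (1, 7), (5, 1), (5, 8), (7, 1), (8, 5), (8, 10), (10, 0), (10, 8)}; count = 11.

For each of the 121 pairs (x, y) ∈ F_11², evaluate f(x, y) mod 11. Record the zeros.
  x = 0: [0↦0, 1↦9, 2↦5, 3↦10, 4↦2, 5↦3, 6↦2, 7↦10, 8↦5, 9↦9, 10↦0]  zeros at y ∈ {0, 10}
  x = 1: [0↦9, 1↦9, 2↦7, 3↦3, 4↦8, 5↦0, 6↦1, 7↦0, 8↦8, 9↦3, 10↦7]  zeros at y ∈ {5, 7}
  x = 2: [0↦5, 1↦7, 2↦7, 3↦5, 4↦1, 5↦6, 6↦9, 7↦10, 8↦9, 9↦6, 10↦1]  zeros at y ∈ ∅
  x = 3: [0↦10, 1↦3, 2↦5, 3↦5, 4↦3, 5↦10, 6↦4, 7↦7, 8↦8, 9↦7, 10↦4]  zeros at y ∈ ∅
  x = 4: [0↦2, 1↦8, 2↦1, 3↦3, 4↦3, 5↦1, 6↦8, 7↦2, 8↦5, 9↦6, 10↦5]  zeros at y ∈ ∅
  x = 5: [0↦3, 1↦0, 2↦6, 3↦10, 4↦1, 5↦1, 6↦10, 7↦6, 8↦0, 9↦3, 10↦4]  zeros at y ∈ {1, 8}
  x = 6: [0↦2, 1↦1, 2↦9, 3↦4, 4↦8, 5↦10, 6↦10, 7↦8, 8↦4, 9↦9, 10↦1]  zeros at y ∈ ∅
  x = 7: [0↦10, 1↦0, 2↦10, 3↦7, 4↦2, 5↦6, 6↦8, 7↦8, 8↦6, 9↦2, 10↦7]  zeros at y ∈ {1}
  x = 8: [0↦5, 1↦8, 2↦9, 3↦8, 4↦5, 5↦0, 6↦4, 7↦6, 8↦6, 9↦4, 10↦0]  zeros at y ∈ {5, 10}
  x = 9: [0↦9, 1↦3, 2↦6, 3↦7, 4↦6, 5↦3, 6↦9, 7↦2, 8↦4, 9↦4, 10↦2]  zeros at y ∈ ∅
  x = 10: [0↦0, 1↦7, 2↦1, 3↦4, 4↦5, 5↦4, 6↦1, 7↦7, 8↦0, 9↦2, 10↦2]  zeros at y ∈ {0, 8}
Collecting zeros: affine points = {(0, 0), (0, 10), (1, 5), (1, 7), (5, 1), (5, 8), (7, 1), (8, 5), (8, 10), (10, 0), (10, 8)}.
Total count |C(F_11)_aff| = 11.
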